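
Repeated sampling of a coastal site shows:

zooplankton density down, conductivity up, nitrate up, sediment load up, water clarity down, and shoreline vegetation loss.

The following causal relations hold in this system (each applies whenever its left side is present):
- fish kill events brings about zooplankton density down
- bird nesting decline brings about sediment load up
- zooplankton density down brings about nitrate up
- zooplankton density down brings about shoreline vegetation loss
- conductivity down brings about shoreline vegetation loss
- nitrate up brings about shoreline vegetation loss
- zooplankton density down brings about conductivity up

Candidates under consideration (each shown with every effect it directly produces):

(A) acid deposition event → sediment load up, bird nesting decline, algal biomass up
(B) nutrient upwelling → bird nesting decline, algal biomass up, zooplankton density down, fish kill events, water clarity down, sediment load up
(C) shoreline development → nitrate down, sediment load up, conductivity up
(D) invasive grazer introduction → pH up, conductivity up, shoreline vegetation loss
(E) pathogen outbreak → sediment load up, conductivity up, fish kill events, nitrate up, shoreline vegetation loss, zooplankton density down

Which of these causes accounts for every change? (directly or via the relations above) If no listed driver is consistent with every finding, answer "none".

B

Checking each candidate against the observations:
(A) acid deposition event — zooplankton density down NO; conductivity up NO; nitrate up NO; sediment load up yes; water clarity down NO; shoreline vegetation loss NO
(B) nutrient upwelling — zooplankton density down yes; conductivity up yes (through zooplankton density down → conductivity up); nitrate up yes (through zooplankton density down → nitrate up); sediment load up yes; water clarity down yes; shoreline vegetation loss yes (through zooplankton density down → shoreline vegetation loss)
(C) shoreline development — zooplankton density down NO; conductivity up yes; nitrate up NO; sediment load up yes; water clarity down NO; shoreline vegetation loss NO
(D) invasive grazer introduction — does not account for zooplankton density down, nitrate up, sediment load up, water clarity down
(E) pathogen outbreak — zooplankton density down yes; conductivity up yes; nitrate up yes; sediment load up yes; water clarity down NO; shoreline vegetation loss yes
(B) alone accounts for all the evidence.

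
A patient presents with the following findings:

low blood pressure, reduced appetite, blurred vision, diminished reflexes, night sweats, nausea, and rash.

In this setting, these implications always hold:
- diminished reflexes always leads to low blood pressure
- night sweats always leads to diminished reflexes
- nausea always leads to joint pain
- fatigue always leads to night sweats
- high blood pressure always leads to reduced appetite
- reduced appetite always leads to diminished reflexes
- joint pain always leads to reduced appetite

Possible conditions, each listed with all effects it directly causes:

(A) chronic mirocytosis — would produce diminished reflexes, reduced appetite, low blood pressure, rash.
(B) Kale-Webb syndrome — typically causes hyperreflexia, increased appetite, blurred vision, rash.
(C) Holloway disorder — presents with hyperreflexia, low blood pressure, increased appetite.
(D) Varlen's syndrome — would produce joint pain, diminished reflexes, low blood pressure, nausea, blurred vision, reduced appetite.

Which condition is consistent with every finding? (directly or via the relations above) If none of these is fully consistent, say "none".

Testing each hypothesis:
(A) chronic mirocytosis — low blood pressure ✓; reduced appetite ✓; blurred vision ✗; diminished reflexes ✓; night sweats ✗; nausea ✗; rash ✓
(B) Kale-Webb syndrome — fails on low blood pressure, reduced appetite, diminished reflexes, night sweats, nausea (predicts increased appetite, not reduced appetite; predicts hyperreflexia, not diminished reflexes)
(C) Holloway disorder — fails on reduced appetite, blurred vision, diminished reflexes, night sweats, nausea, rash (predicts increased appetite, not reduced appetite; predicts hyperreflexia, not diminished reflexes)
(D) Varlen's syndrome — low blood pressure ✓; reduced appetite ✓; blurred vision ✓; diminished reflexes ✓; night sweats ✗; nausea ✓; rash ✗
Every candidate fails on at least one observation.

none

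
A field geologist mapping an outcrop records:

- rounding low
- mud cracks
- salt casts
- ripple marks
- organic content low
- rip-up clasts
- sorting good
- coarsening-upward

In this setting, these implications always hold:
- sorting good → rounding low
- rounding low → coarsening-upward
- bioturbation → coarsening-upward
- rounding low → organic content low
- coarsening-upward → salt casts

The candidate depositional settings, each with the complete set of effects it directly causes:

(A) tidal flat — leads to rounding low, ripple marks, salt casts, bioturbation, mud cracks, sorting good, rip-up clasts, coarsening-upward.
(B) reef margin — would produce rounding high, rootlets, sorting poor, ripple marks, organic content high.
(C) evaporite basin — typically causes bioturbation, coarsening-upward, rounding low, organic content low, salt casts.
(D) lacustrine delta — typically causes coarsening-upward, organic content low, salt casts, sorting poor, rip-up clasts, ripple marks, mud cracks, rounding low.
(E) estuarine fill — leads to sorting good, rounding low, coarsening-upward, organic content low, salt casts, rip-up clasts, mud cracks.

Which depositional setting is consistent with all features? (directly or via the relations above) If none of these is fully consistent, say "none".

A

Checking each candidate against the observations:
(A) tidal flat — rounding low yes; mud cracks yes; salt casts yes; ripple marks yes; organic content low yes (through rounding low → organic content low); rip-up clasts yes; sorting good yes; coarsening-upward yes
(B) reef margin — rounding low NO; mud cracks NO; salt casts NO; ripple marks yes; organic content low NO; rip-up clasts NO; sorting good NO; coarsening-upward NO
(C) evaporite basin — does not account for mud cracks, ripple marks, rip-up clasts, sorting good
(D) lacustrine delta — rounding low yes; mud cracks yes; salt casts yes; ripple marks yes; organic content low yes; rip-up clasts yes; sorting good NO; coarsening-upward yes
(E) estuarine fill — does not account for ripple marks
(A) is the only candidate with no mismatches.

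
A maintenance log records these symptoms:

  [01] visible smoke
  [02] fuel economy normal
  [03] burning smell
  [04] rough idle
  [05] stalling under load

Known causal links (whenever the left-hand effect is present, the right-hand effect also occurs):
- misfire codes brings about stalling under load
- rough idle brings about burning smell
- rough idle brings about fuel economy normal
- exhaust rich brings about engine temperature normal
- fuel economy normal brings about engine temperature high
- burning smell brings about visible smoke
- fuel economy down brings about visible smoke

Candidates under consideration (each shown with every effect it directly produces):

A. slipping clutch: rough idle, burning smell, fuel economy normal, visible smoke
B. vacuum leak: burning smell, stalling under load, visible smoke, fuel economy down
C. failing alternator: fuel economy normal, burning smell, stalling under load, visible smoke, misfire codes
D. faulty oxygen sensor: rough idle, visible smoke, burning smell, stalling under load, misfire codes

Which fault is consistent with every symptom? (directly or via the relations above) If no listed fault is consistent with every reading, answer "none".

D

Checking each candidate against the observations:
(A) slipping clutch — visible smoke match; fuel economy normal match; burning smell match; rough idle match; stalling under load miss
(B) vacuum leak — visible smoke match; fuel economy normal miss; burning smell match; rough idle miss; stalling under load match
(C) failing alternator — visible smoke match; fuel economy normal match; burning smell match; rough idle miss; stalling under load match
(D) faulty oxygen sensor — visible smoke match; fuel economy normal match (via rough idle → fuel economy normal); burning smell match; rough idle match; stalling under load match
(D) is the only candidate with no mismatches.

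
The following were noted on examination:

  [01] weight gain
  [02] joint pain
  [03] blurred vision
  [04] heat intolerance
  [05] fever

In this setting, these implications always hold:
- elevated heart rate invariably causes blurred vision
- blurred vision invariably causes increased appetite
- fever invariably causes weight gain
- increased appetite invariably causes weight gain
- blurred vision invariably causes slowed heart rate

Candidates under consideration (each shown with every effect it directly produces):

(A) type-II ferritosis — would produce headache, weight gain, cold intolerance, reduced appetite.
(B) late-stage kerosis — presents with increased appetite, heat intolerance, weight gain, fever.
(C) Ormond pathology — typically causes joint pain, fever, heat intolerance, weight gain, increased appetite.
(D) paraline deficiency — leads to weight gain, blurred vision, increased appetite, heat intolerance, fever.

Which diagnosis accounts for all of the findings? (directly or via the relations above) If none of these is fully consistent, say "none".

none

Per-candidate check:
(A) type-II ferritosis — weight gain match; joint pain miss; blurred vision miss; heat intolerance miss; fever miss
(B) late-stage kerosis — does not account for joint pain, blurred vision
(C) Ormond pathology — weight gain match; joint pain match; blurred vision miss; heat intolerance match; fever match
(D) paraline deficiency — does not account for joint pain
None of the listed candidates fits everything.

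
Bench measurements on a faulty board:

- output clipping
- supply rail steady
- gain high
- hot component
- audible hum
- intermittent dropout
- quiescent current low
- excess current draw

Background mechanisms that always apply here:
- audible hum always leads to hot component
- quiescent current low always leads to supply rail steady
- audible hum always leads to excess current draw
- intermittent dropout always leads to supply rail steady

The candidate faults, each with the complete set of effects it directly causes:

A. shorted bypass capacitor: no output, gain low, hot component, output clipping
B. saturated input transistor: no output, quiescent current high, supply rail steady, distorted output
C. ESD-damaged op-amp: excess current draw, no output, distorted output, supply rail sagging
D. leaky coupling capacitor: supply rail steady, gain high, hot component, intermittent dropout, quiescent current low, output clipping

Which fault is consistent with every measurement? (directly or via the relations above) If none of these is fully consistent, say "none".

none

For each candidate, compare predicted effects to what was observed:
(A) shorted bypass capacitor — fails on supply rail steady, gain high, audible hum, intermittent dropout, quiescent current low, excess current draw (predicts gain low, not gain high)
(B) saturated input transistor — fails on output clipping, gain high, hot component, audible hum, intermittent dropout, quiescent current low, excess current draw (predicts quiescent current high, not quiescent current low)
(C) ESD-damaged op-amp — fails on output clipping, supply rail steady, gain high, hot component, audible hum, intermittent dropout, quiescent current low (predicts supply rail sagging, not supply rail steady)
(D) leaky coupling capacitor — output clipping +; supply rail steady +; gain high +; hot component +; audible hum -; intermittent dropout +; quiescent current low +; excess current draw -
Every candidate fails on at least one observation.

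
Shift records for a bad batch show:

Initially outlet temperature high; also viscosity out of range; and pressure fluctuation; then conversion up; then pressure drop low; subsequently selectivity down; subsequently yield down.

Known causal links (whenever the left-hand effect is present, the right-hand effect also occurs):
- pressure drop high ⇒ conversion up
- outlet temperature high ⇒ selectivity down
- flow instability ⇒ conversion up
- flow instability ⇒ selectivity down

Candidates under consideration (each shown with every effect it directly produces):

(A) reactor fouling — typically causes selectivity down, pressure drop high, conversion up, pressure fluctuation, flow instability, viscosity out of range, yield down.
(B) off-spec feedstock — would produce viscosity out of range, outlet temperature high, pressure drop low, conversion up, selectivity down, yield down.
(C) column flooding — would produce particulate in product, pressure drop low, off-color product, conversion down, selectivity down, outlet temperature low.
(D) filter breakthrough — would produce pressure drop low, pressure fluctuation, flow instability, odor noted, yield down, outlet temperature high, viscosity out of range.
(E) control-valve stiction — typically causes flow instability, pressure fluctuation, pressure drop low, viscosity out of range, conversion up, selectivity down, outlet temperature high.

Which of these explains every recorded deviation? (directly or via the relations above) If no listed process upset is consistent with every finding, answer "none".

Per-candidate check:
(A) reactor fouling — fails on outlet temperature high, pressure drop low (predicts pressure drop high, not pressure drop low)
(B) off-spec feedstock — outlet temperature high yes; viscosity out of range yes; pressure fluctuation NO; conversion up yes; pressure drop low yes; selectivity down yes; yield down yes
(C) column flooding — fails on outlet temperature high, viscosity out of range, pressure fluctuation, conversion up, yield down (predicts outlet temperature low, not outlet temperature high; predicts conversion down, not conversion up)
(D) filter breakthrough — accounts for every observation (conversion up through flow instability → conversion up)
(E) control-valve stiction — does not account for yield down
Only (D) is consistent with every observation.

D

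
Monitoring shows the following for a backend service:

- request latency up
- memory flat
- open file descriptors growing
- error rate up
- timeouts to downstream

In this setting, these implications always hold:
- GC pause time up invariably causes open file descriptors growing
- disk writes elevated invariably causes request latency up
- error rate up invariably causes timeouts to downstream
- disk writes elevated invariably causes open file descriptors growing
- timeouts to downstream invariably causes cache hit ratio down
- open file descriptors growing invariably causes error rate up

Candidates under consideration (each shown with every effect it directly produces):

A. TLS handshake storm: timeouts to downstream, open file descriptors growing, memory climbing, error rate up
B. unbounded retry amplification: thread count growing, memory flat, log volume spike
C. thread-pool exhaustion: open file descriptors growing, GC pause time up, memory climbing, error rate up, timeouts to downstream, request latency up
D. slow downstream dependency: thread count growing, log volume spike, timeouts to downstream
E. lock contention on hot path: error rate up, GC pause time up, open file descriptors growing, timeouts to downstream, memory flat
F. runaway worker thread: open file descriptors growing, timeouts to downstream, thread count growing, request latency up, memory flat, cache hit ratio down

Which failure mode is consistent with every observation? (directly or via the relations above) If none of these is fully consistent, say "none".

For each candidate, compare predicted effects to what was observed:
(A) TLS handshake storm — request latency up -; memory flat -; open file descriptors growing +; error rate up +; timeouts to downstream +
(B) unbounded retry amplification — request latency up -; memory flat +; open file descriptors growing -; error rate up -; timeouts to downstream -
(C) thread-pool exhaustion — request latency up +; memory flat -; open file descriptors growing +; error rate up +; timeouts to downstream +
(D) slow downstream dependency — request latency up -; memory flat -; open file descriptors growing -; error rate up -; timeouts to downstream +
(E) lock contention on hot path — does not account for request latency up
(F) runaway worker thread — accounts for every observation (error rate up through open file descriptors growing → error rate up)
Only (F) is consistent with every observation.

F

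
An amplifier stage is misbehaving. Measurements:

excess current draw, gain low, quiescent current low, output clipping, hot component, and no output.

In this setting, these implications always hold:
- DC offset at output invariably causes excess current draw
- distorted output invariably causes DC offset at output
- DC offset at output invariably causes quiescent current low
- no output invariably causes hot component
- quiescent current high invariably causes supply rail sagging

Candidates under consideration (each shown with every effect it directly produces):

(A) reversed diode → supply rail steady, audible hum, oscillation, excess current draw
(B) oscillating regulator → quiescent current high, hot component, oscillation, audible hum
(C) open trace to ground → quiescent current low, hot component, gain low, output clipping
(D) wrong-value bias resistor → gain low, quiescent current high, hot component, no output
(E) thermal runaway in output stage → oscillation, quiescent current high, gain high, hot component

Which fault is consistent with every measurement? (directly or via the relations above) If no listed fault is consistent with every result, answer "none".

none

Checking each candidate against the observations:
(A) reversed diode — excess current draw match; gain low miss; quiescent current low miss; output clipping miss; hot component miss; no output miss
(B) oscillating regulator — excess current draw miss; gain low miss; quiescent current low miss; output clipping miss; hot component match; no output miss
(C) open trace to ground — excess current draw miss; gain low match; quiescent current low match; output clipping match; hot component match; no output miss
(D) wrong-value bias resistor — fails on excess current draw, quiescent current low, output clipping (predicts quiescent current high, not quiescent current low)
(E) thermal runaway in output stage — fails on excess current draw, gain low, quiescent current low, output clipping, no output (predicts gain high, not gain low; predicts quiescent current high, not quiescent current low)
Every candidate fails on at least one observation.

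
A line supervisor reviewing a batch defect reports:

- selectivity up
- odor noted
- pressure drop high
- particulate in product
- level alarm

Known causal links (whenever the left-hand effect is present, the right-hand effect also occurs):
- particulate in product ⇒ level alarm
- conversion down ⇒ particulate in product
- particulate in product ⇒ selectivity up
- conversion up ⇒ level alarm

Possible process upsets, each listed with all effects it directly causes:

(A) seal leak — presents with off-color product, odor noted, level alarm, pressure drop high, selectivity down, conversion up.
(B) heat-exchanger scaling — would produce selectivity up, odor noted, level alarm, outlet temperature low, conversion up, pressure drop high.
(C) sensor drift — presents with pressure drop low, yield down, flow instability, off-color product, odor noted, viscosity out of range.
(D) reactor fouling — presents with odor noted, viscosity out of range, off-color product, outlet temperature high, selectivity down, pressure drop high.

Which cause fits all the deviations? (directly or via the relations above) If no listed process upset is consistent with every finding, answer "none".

Checking each candidate against the observations:
(A) seal leak — fails on selectivity up, particulate in product (predicts selectivity down, not selectivity up)
(B) heat-exchanger scaling — selectivity up +; odor noted +; pressure drop high +; particulate in product -; level alarm +
(C) sensor drift — selectivity up -; odor noted +; pressure drop high -; particulate in product -; level alarm -
(D) reactor fouling — selectivity up -; odor noted +; pressure drop high +; particulate in product -; level alarm -
No candidate is consistent with all observations.

none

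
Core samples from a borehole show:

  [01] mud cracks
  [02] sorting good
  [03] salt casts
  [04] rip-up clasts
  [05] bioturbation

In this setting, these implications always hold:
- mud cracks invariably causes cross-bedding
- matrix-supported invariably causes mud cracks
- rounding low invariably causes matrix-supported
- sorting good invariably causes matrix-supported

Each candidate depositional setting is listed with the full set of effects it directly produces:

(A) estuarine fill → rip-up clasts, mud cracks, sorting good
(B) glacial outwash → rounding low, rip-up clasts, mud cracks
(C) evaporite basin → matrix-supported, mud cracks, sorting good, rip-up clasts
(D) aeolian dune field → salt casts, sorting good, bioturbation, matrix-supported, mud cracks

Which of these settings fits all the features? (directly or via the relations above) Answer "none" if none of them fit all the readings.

Per-candidate check:
(A) estuarine fill — mud cracks +; sorting good +; salt casts -; rip-up clasts +; bioturbation -
(B) glacial outwash — does not account for sorting good, salt casts, bioturbation
(C) evaporite basin — does not account for salt casts, bioturbation
(D) aeolian dune field — mud cracks +; sorting good +; salt casts +; rip-up clasts -; bioturbation +
None of the listed candidates fits everything.

none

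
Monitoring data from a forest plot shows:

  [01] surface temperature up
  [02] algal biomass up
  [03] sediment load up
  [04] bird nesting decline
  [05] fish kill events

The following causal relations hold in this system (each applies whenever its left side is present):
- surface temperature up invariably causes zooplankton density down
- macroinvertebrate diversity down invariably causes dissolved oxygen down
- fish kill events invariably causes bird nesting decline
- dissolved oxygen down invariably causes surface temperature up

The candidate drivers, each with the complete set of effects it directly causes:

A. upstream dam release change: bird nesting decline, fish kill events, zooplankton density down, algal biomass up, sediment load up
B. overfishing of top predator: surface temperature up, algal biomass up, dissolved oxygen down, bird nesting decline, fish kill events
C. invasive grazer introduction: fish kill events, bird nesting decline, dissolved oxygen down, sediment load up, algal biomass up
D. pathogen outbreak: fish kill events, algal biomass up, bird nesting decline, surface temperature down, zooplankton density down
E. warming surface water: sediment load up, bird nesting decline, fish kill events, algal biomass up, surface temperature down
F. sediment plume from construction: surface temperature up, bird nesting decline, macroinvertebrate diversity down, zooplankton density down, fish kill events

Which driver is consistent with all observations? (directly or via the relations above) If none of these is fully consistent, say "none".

C

Per-candidate check:
(A) upstream dam release change — surface temperature up -; algal biomass up +; sediment load up +; bird nesting decline +; fish kill events +
(B) overfishing of top predator — does not account for sediment load up
(C) invasive grazer introduction — surface temperature up + (via dissolved oxygen down → surface temperature up); algal biomass up +; sediment load up +; bird nesting decline +; fish kill events +
(D) pathogen outbreak — surface temperature up -; algal biomass up +; sediment load up -; bird nesting decline +; fish kill events +
(E) warming surface water — surface temperature up -; algal biomass up +; sediment load up +; bird nesting decline +; fish kill events +
(F) sediment plume from construction — surface temperature up +; algal biomass up -; sediment load up -; bird nesting decline +; fish kill events +
(C) alone accounts for all the evidence.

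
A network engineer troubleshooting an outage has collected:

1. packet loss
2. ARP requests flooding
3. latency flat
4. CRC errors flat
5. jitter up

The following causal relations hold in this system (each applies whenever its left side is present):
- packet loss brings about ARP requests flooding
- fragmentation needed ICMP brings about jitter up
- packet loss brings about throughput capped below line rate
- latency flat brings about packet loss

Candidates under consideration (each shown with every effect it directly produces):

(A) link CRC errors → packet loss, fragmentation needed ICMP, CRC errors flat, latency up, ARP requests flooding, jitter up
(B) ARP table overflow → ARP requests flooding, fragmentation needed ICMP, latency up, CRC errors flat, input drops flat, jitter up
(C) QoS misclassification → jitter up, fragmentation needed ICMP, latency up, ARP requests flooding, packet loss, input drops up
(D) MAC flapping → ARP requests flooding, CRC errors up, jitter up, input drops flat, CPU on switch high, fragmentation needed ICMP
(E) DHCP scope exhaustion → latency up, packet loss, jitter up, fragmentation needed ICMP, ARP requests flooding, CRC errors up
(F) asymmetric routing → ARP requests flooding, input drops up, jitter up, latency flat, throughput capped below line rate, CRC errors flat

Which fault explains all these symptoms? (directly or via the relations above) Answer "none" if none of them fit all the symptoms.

F

Per-candidate check:
(A) link CRC errors — packet loss yes; ARP requests flooding yes; latency flat NO; CRC errors flat yes; jitter up yes
(B) ARP table overflow — fails on packet loss, latency flat (predicts latency up, not latency flat)
(C) QoS misclassification — packet loss yes; ARP requests flooding yes; latency flat NO; CRC errors flat NO; jitter up yes
(D) MAC flapping — packet loss NO; ARP requests flooding yes; latency flat NO; CRC errors flat NO; jitter up yes
(E) DHCP scope exhaustion — packet loss yes; ARP requests flooding yes; latency flat NO; CRC errors flat NO; jitter up yes
(F) asymmetric routing — packet loss yes (via latency flat → packet loss); ARP requests flooding yes; latency flat yes; CRC errors flat yes; jitter up yes
(F) is the only candidate with no mismatches.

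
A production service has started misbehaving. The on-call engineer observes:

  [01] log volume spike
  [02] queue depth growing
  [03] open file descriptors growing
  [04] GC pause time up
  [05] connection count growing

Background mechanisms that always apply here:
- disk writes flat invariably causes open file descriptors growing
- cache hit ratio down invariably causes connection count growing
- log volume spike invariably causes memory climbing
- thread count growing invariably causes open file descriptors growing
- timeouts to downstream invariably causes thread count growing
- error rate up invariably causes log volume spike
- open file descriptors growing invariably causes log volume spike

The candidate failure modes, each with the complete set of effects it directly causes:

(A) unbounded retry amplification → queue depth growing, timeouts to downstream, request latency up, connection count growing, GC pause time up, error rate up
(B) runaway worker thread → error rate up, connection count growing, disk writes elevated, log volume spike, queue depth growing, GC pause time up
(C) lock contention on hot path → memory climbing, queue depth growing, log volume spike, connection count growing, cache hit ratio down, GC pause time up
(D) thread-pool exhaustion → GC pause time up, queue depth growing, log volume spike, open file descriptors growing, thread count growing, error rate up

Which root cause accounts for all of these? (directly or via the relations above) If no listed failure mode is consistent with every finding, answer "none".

A

Per-candidate check:
(A) unbounded retry amplification — log volume spike + (via error rate up → log volume spike); queue depth growing +; open file descriptors growing + (via timeouts to downstream → thread count growing → open file descriptors growing); GC pause time up +; connection count growing +
(B) runaway worker thread — log volume spike +; queue depth growing +; open file descriptors growing -; GC pause time up +; connection count growing +
(C) lock contention on hot path — log volume spike +; queue depth growing +; open file descriptors growing -; GC pause time up +; connection count growing +
(D) thread-pool exhaustion — log volume spike +; queue depth growing +; open file descriptors growing +; GC pause time up +; connection count growing -
Only (A) is consistent with every observation.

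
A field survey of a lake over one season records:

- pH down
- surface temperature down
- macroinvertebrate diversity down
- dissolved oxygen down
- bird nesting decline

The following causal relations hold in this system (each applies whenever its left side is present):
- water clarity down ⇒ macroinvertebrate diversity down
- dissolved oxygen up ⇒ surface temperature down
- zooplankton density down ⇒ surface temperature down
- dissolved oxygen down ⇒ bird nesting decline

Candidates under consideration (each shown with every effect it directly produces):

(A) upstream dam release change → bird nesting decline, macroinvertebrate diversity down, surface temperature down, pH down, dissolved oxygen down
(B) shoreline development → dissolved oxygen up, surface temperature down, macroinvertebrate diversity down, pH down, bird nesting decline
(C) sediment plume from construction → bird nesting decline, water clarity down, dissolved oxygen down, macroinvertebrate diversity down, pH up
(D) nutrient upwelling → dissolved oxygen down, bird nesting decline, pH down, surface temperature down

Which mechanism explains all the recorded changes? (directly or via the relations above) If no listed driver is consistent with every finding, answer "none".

Checking each candidate against the observations:
(A) upstream dam release change — accounts for every observation
(B) shoreline development — pH down match; surface temperature down match; macroinvertebrate diversity down match; dissolved oxygen down miss; bird nesting decline match
(C) sediment plume from construction — fails on pH down, surface temperature down (predicts pH up, not pH down)
(D) nutrient upwelling — does not account for macroinvertebrate diversity down
Only (A) is consistent with every observation.

A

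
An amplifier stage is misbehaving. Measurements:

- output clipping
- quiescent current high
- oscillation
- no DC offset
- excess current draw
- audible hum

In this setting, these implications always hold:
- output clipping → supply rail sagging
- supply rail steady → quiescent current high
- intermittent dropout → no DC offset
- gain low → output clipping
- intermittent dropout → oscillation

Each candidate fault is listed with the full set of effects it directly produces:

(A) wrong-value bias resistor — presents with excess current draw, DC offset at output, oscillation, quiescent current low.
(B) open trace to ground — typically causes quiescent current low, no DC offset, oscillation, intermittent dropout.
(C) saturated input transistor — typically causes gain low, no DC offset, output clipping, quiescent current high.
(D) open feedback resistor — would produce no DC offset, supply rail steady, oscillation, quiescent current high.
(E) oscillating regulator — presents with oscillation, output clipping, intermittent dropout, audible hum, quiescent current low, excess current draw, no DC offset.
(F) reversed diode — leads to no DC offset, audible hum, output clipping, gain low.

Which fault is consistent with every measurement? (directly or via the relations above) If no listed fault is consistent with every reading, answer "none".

none

Checking each candidate against the observations:
(A) wrong-value bias resistor — fails on output clipping, quiescent current high, no DC offset, audible hum (predicts quiescent current low, not quiescent current high; predicts DC offset at output, not no DC offset)
(B) open trace to ground — output clipping ✗; quiescent current high ✗; oscillation ✓; no DC offset ✓; excess current draw ✗; audible hum ✗
(C) saturated input transistor — output clipping ✓; quiescent current high ✓; oscillation ✗; no DC offset ✓; excess current draw ✗; audible hum ✗
(D) open feedback resistor — does not account for output clipping, excess current draw, audible hum
(E) oscillating regulator — output clipping ✓; quiescent current high ✗; oscillation ✓; no DC offset ✓; excess current draw ✓; audible hum ✓
(F) reversed diode — does not account for quiescent current high, oscillation, excess current draw
Every candidate fails on at least one observation.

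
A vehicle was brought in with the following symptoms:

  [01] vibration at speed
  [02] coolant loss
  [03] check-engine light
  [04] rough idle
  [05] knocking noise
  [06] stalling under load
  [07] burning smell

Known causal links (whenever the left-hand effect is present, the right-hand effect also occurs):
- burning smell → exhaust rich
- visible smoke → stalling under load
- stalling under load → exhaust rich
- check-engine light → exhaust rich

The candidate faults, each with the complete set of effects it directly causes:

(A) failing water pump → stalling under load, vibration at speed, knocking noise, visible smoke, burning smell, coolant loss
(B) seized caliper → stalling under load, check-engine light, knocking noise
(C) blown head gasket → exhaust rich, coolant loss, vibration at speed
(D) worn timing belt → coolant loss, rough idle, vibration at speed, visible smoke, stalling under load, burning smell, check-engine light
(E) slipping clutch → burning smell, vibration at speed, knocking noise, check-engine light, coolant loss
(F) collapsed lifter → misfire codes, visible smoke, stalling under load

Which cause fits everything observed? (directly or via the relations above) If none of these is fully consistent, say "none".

none

Checking each candidate against the observations:
(A) failing water pump — vibration at speed ✓; coolant loss ✓; check-engine light ✗; rough idle ✗; knocking noise ✓; stalling under load ✓; burning smell ✓
(B) seized caliper — does not account for vibration at speed, coolant loss, rough idle, burning smell
(C) blown head gasket — vibration at speed ✓; coolant loss ✓; check-engine light ✗; rough idle ✗; knocking noise ✗; stalling under load ✗; burning smell ✗
(D) worn timing belt — vibration at speed ✓; coolant loss ✓; check-engine light ✓; rough idle ✓; knocking noise ✗; stalling under load ✓; burning smell ✓
(E) slipping clutch — does not account for rough idle, stalling under load
(F) collapsed lifter — vibration at speed ✗; coolant loss ✗; check-engine light ✗; rough idle ✗; knocking noise ✗; stalling under load ✓; burning smell ✗
No candidate is consistent with all observations.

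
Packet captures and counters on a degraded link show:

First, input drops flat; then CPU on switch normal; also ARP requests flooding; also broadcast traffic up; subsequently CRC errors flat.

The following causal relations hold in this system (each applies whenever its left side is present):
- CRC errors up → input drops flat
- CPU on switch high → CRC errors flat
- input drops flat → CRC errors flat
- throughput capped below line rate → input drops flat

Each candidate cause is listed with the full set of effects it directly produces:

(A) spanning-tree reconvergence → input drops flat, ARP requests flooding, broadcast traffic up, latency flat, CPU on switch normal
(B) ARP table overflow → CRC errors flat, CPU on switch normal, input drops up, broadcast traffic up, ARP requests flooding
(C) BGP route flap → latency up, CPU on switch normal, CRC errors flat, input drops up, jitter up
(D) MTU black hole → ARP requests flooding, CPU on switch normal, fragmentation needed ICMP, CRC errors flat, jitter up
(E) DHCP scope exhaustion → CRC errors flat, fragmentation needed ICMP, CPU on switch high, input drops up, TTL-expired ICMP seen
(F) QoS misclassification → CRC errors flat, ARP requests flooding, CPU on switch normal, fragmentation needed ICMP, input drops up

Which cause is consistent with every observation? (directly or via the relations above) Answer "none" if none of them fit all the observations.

Checking each candidate against the observations:
(A) spanning-tree reconvergence — accounts for every observation (CRC errors flat by input drops flat → CRC errors flat)
(B) ARP table overflow — input drops flat -; CPU on switch normal +; ARP requests flooding +; broadcast traffic up +; CRC errors flat +
(C) BGP route flap — fails on input drops flat, ARP requests flooding, broadcast traffic up (predicts input drops up, not input drops flat)
(D) MTU black hole — does not account for input drops flat, broadcast traffic up
(E) DHCP scope exhaustion — input drops flat -; CPU on switch normal -; ARP requests flooding -; broadcast traffic up -; CRC errors flat +
(F) QoS misclassification — fails on input drops flat, broadcast traffic up (predicts input drops up, not input drops flat)
(A) is the only candidate with no mismatches.

A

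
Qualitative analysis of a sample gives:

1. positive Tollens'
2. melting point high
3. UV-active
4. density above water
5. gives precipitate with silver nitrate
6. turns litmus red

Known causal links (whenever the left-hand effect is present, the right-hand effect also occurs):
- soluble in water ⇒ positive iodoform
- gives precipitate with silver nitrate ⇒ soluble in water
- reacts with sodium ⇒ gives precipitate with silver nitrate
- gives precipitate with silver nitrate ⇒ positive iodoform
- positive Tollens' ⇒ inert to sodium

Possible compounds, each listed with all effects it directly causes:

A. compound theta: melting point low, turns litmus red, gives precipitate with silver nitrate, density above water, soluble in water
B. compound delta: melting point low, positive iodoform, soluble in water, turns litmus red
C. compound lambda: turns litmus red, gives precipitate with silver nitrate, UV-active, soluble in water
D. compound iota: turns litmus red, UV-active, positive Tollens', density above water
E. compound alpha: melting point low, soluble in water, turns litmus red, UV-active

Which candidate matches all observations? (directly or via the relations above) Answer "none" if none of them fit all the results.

none

For each candidate, compare predicted effects to what was observed:
(A) compound theta — fails on positive Tollens', melting point high, UV-active (predicts melting point low, not melting point high)
(B) compound delta — positive Tollens' ✗; melting point high ✗; UV-active ✗; density above water ✗; gives precipitate with silver nitrate ✗; turns litmus red ✓
(C) compound lambda — positive Tollens' ✗; melting point high ✗; UV-active ✓; density above water ✗; gives precipitate with silver nitrate ✓; turns litmus red ✓
(D) compound iota — positive Tollens' ✓; melting point high ✗; UV-active ✓; density above water ✓; gives precipitate with silver nitrate ✗; turns litmus red ✓
(E) compound alpha — fails on positive Tollens', melting point high, density above water, gives precipitate with silver nitrate (predicts melting point low, not melting point high)
Every candidate fails on at least one observation.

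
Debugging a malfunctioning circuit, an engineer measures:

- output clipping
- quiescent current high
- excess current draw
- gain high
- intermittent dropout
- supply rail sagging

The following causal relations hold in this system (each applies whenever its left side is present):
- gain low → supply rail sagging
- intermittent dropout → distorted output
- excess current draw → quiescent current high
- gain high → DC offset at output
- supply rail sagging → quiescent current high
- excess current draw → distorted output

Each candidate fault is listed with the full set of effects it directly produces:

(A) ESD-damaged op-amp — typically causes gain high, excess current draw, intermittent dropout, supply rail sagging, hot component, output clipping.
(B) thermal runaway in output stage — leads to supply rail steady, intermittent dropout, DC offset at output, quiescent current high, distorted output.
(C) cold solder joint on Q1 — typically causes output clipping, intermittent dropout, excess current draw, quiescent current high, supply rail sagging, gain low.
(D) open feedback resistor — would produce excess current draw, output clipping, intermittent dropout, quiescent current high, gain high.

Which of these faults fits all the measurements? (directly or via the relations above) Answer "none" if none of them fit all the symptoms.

Testing each hypothesis:
(A) ESD-damaged op-amp — output clipping match; quiescent current high match (via excess current draw → quiescent current high); excess current draw match; gain high match; intermittent dropout match; supply rail sagging match
(B) thermal runaway in output stage — output clipping miss; quiescent current high match; excess current draw miss; gain high miss; intermittent dropout match; supply rail sagging miss
(C) cold solder joint on Q1 — output clipping match; quiescent current high match; excess current draw match; gain high miss; intermittent dropout match; supply rail sagging match
(D) open feedback resistor — output clipping match; quiescent current high match; excess current draw match; gain high match; intermittent dropout match; supply rail sagging miss
Only (A) is consistent with every observation.

A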